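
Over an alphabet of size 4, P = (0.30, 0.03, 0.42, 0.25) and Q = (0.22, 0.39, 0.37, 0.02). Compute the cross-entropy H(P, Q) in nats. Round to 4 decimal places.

1.8781 nats

H(P,Q) = −Σ p·ln q.
  −0.30·ln(0.22) = 0.45424
  −0.03·ln(0.39) = 0.02825
  −0.42·ln(0.37) = 0.41759
  −0.25·ln(0.02) = 0.97801
H(P,Q) = 1.8781 nats.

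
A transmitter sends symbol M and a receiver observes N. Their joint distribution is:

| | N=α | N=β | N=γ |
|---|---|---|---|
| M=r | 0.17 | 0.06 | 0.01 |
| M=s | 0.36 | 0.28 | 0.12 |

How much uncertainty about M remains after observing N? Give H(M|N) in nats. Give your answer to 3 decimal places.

Chain rule: H(M|N) = H(M,N) − H(N).
Marginals: p(M) = (0.2400, 0.7600), p(N) = (0.5300, 0.3400, 0.1300).
H(M,N) = 1.4947 nats; H(N) = 0.9685 nats.
H(M|N) = 1.4947 − 0.9685 = 0.526 nats.

0.526 nats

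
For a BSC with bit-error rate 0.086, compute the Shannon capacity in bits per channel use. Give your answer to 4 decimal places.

Binary symmetric channel: C = 1 − h₂(ε) where h₂ is the binary entropy function.
h₂(0.086) = −0.086·log₂0.086 − 0.914·log₂0.914 = 0.4230.
C = 1 − 0.4230 = 0.5770 bits per channel use.

0.5770 bits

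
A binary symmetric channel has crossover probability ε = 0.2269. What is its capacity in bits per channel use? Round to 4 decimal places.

Binary symmetric channel: C = 1 − h₂(ε) where h₂ is the binary entropy function.
h₂(0.2269) = −0.2269·log₂0.2269 − 0.7731·log₂0.7731 = 0.7726.
C = 1 − 0.7726 = 0.2274 bits per channel use.

0.2274 bits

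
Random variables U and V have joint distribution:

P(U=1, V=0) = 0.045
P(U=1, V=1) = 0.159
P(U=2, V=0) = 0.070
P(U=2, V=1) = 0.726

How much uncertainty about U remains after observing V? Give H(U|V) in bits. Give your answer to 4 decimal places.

0.7123 bits

Chain rule: H(U|V) = H(U,V) − H(V).
Marginals: p(U) = (0.2040, 0.7960), p(V) = (0.1150, 0.8850).
H(U,V) = 1.2271 bits; H(V) = 0.5148 bits.
H(U|V) = 1.2271 − 0.5148 = 0.7123 bits.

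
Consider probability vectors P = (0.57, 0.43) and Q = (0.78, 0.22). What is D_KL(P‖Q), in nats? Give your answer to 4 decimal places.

D(P‖Q) = Σ p·ln(p/q).
  0.57·ln(0.57/0.78) = -0.17878
  0.43·ln(0.43/0.22) = 0.28817
D(P‖Q) = 0.1094 nats.

0.1094 nats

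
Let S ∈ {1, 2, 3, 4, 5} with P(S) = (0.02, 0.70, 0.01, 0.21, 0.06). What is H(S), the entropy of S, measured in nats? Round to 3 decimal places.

0.871 nats

H(S) = −Σ p·ln p.
  −(0.02)·ln(0.02) = 0.0782
  −(0.70)·ln(0.70) = 0.2497
  −(0.01)·ln(0.01) = 0.0461
  −(0.21)·ln(0.21) = 0.3277
  −(0.06)·ln(0.06) = 0.1688
Sum: 0.0782 + 0.2497 + 0.0461 + 0.3277 + 0.1688 = 0.871 nats.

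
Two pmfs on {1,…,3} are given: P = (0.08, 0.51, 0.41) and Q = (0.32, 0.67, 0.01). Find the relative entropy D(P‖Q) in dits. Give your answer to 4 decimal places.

0.5526 dits

D(P‖Q) = Σ p·log₁₀(p/q).
  0.08·log₁₀(0.08/0.32) = -0.04816
  0.51·log₁₀(0.51/0.67) = -0.06044
  0.41·log₁₀(0.41/0.01) = 0.66124
D(P‖Q) = 0.5526 dits.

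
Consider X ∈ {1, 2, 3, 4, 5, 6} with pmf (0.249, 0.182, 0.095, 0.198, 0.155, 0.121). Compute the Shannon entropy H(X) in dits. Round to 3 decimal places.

0.758 dits

H(X) = −Σ p·log₁₀ p.
  −(0.249)·log₁₀(0.249) = 0.1503
  −(0.182)·log₁₀(0.182) = 0.1347
  −(0.095)·log₁₀(0.095) = 0.0971
  −(0.198)·log₁₀(0.198) = 0.1393
  −(0.155)·log₁₀(0.155) = 0.1255
  −(0.121)·log₁₀(0.121) = 0.1110
Sum: 0.1503 + 0.1347 + 0.0971 + 0.1393 + 0.1255 + 0.1110 = 0.758 dits.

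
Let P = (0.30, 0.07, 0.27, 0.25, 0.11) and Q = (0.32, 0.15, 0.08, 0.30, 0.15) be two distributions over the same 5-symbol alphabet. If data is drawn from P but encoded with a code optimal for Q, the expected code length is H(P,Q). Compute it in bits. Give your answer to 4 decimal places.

H(P,Q) = −Σ p·log₂ q.
  −0.30·log₂(0.32) = 0.49316
  −0.07·log₂(0.15) = 0.19159
  −0.27·log₂(0.08) = 0.98384
  −0.25·log₂(0.30) = 0.43424
  −0.11·log₂(0.15) = 0.30107
H(P,Q) = 2.4039 bits.

2.4039 bits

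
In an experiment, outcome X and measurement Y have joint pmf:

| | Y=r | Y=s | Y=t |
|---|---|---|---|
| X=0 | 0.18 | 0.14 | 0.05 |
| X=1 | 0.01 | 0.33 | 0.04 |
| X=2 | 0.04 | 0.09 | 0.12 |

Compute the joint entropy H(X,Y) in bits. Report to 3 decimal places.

2.704 bits

H(X,Y) = −Σ p(x,y)·log₂ p(x,y) over all 9 cells.
  cell (0,r): −0.18·log₂0.18 = 0.4453
  cell (0,s): −0.14·log₂0.14 = 0.3971
  cell (0,t): −0.05·log₂0.05 = 0.2161
  cell (1,r): −0.01·log₂0.01 = 0.0664
  cell (1,s): −0.33·log₂0.33 = 0.5278
  cell (1,t): −0.04·log₂0.04 = 0.1858
  cell (2,r): −0.04·log₂0.04 = 0.1858
  cell (2,s): −0.09·log₂0.09 = 0.3127
  cell (2,t): −0.12·log₂0.12 = 0.3671
Sum = 2.704 bits.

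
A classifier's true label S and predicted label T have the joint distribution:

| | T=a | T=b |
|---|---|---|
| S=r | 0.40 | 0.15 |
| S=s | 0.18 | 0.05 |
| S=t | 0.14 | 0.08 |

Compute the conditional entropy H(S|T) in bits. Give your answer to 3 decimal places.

Chain rule: H(S|T) = H(S,T) − H(T).
Marginals: p(S) = (0.5500, 0.2300, 0.2200), p(T) = (0.7200, 0.2800).
H(S,T) = 2.2893 bits; H(T) = 0.8555 bits.
H(S|T) = 2.2893 − 0.8555 = 1.434 bits.

1.434 bits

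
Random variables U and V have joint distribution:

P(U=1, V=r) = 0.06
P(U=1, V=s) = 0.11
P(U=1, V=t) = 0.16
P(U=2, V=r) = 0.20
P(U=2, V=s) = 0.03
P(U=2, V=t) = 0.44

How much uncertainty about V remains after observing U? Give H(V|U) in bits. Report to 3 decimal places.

1.239 bits

Chain rule: H(V|U) = H(U,V) − H(U).
Marginals: p(U) = (0.3300, 0.6700), p(V) = (0.2600, 0.1400, 0.6000).
H(U,V) = 2.1541 bits; H(U) = 0.9149 bits.
H(V|U) = 2.1541 − 0.9149 = 1.239 bits.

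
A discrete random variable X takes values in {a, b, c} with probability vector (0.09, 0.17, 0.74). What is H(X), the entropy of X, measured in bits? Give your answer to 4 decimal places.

H(X) = −Σ p·log₂ p.
  −(0.09)·log₂(0.09) = 0.31265
  −(0.17)·log₂(0.17) = 0.43459
  −(0.74)·log₂(0.74) = 0.32146
Sum: 0.31265 + 0.43459 + 0.32146 = 1.0687 bits.

1.0687 bits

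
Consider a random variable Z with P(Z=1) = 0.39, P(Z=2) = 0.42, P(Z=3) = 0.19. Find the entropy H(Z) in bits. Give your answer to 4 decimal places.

H(Z) = −Σ p·log₂ p.
  −(0.39)·log₂(0.39) = 0.52980
  −(0.42)·log₂(0.42) = 0.52565
  −(0.19)·log₂(0.19) = 0.45523
Sum: 0.52980 + 0.52565 + 0.45523 = 1.5107 bits.

1.5107 bits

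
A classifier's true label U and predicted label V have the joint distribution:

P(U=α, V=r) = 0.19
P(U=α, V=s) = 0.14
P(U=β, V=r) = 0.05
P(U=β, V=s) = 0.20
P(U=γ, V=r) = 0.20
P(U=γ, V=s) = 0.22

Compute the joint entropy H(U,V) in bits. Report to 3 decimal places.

2.478 bits

H(U,V) = −Σ p(x,y)·log₂ p(x,y) over all 6 cells.
  cell (α,r): −0.19·log₂0.19 = 0.4552
  cell (α,s): −0.14·log₂0.14 = 0.3971
  cell (β,r): −0.05·log₂0.05 = 0.2161
  cell (β,s): −0.20·log₂0.20 = 0.4644
  cell (γ,r): −0.20·log₂0.20 = 0.4644
  cell (γ,s): −0.22·log₂0.22 = 0.4806
Sum = 2.478 bits.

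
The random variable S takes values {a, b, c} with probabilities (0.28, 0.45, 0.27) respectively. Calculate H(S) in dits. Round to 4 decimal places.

0.4644 dits

H(S) = −Σ p·log₁₀ p.
  −(0.28)·log₁₀(0.28) = 0.15480
  −(0.45)·log₁₀(0.45) = 0.15605
  −(0.27)·log₁₀(0.27) = 0.15353
Sum: 0.15480 + 0.15605 + 0.15353 = 0.4644 dits.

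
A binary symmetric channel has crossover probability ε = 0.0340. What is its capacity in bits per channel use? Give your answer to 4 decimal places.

Binary symmetric channel: C = 1 − h₂(ε) where h₂ is the binary entropy function.
h₂(0.0340) = −0.0340·log₂0.0340 − 0.9660·log₂0.9660 = 0.2141.
C = 1 − 0.2141 = 0.7859 bits per channel use.

0.7859 bits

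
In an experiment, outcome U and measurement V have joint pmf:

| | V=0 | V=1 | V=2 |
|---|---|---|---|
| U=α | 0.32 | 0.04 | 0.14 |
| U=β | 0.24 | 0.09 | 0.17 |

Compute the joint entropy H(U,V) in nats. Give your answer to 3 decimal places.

H(U,V) = −Σ p(x,y)·ln p(x,y) over all 6 cells.
  cell (α,0): −0.32·ln0.32 = 0.3646
  cell (α,1): −0.04·ln0.04 = 0.1288
  cell (α,2): −0.14·ln0.14 = 0.2753
  cell (β,0): −0.24·ln0.24 = 0.3425
  cell (β,1): −0.09·ln0.09 = 0.2167
  cell (β,2): −0.17·ln0.17 = 0.3012
Sum = 1.629 nats.

1.629 nats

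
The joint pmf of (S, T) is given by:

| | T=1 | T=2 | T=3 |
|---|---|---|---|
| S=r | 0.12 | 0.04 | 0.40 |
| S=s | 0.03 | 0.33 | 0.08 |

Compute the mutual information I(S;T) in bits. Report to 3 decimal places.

Marginals: p(S) = (0.5600, 0.4400), p(T) = (0.1500, 0.3700, 0.4800).
I(S;T) = Σ p(x,y)·log₂[p(x,y)/(p(x)p(y))].
  (r,1): 0.12·log₂(1.4286) = 0.0617
  (r,2): 0.04·log₂(0.1931) = -0.0949
  (r,3): 0.40·log₂(1.4881) = 0.2294
  (s,1): 0.03·log₂(0.4545) = -0.0341
  (s,2): 0.33·log₂(2.0270) = 0.3364
  (s,3): 0.08·log₂(0.3788) = -0.1120
Sum = 0.386 bits.

0.386 bits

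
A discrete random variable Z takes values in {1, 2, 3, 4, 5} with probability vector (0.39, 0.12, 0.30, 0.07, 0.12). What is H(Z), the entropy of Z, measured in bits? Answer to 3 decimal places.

2.054 bits

H(Z) = −Σ p·log₂ p.
  −(0.39)·log₂(0.39) = 0.5298
  −(0.12)·log₂(0.12) = 0.3671
  −(0.30)·log₂(0.30) = 0.5211
  −(0.07)·log₂(0.07) = 0.2686
  −(0.12)·log₂(0.12) = 0.3671
Sum: 0.5298 + 0.3671 + 0.5211 + 0.2686 + 0.3671 = 2.054 bits.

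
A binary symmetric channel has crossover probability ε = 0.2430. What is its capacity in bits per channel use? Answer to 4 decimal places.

0.2000 bits

Binary symmetric channel: C = 1 − h₂(ε) where h₂ is the binary entropy function.
h₂(0.2430) = −0.2430·log₂0.2430 − 0.7570·log₂0.7570 = 0.8000.
C = 1 − 0.8000 = 0.2000 bits per channel use.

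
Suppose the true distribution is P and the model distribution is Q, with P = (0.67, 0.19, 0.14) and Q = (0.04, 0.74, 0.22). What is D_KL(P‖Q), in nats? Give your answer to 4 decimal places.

1.5667 nats

D(P‖Q) = Σ p·ln(p/q).
  0.67·ln(0.67/0.04) = 1.88833
  0.19·ln(0.19/0.74) = -0.25833
  0.14·ln(0.14/0.22) = -0.06328
D(P‖Q) = 1.5667 nats.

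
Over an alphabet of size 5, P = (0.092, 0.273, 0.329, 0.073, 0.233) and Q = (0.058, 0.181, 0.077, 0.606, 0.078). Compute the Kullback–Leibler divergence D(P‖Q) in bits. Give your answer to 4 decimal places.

D(P‖Q) = Σ p·log₂(p/q).
  0.092·log₂(0.092/0.058) = 0.06123
  0.273·log₂(0.273/0.181) = 0.16186
  0.329·log₂(0.329/0.077) = 0.68931
  0.073·log₂(0.073/0.606) = -0.22289
  0.233·log₂(0.233/0.078) = 0.36786
D(P‖Q) = 1.0574 bits.

1.0574 bits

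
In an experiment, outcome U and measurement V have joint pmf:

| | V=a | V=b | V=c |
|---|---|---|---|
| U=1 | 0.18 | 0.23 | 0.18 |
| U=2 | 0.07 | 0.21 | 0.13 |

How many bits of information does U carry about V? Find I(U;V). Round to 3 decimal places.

Marginals: p(U) = (0.5900, 0.4100), p(V) = (0.2500, 0.4400, 0.3100).
I(U;V) = Σ p(x,y)·log₂[p(x,y)/(p(x)p(y))].
  (1,a): 0.18·log₂(1.2203) = 0.0517
  (1,b): 0.23·log₂(0.8860) = -0.0402
  (1,c): 0.18·log₂(0.9841) = -0.0042
  (2,a): 0.07·log₂(0.6829) = -0.0385
  (2,b): 0.21·log₂(1.1641) = 0.0460
  (2,c): 0.13·log₂(1.0228) = 0.0042
Sum = 0.019 bits.

0.019 bits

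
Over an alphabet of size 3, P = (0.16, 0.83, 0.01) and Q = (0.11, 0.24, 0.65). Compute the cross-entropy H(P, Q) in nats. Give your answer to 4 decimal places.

1.5420 nats

H(P,Q) = −Σ p·ln q.
  −0.16·ln(0.11) = 0.35316
  −0.83·ln(0.24) = 1.18451
  −0.01·ln(0.65) = 0.00431
H(P,Q) = 1.5420 nats.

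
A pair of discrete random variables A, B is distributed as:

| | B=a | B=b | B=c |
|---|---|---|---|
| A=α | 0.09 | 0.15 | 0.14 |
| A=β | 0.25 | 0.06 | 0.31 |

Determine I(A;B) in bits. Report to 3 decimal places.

0.091 bits

Marginals: p(A) = (0.3800, 0.6200), p(B) = (0.3400, 0.2100, 0.4500).
I(A;B) = H(A) + H(B) − H(A,B).
H(A) = 0.9580, H(B) = 1.5204, H(A,B) = 2.3876.
I(A;B) = 0.9580 + 1.5204 − 2.3876 = 0.091 bits.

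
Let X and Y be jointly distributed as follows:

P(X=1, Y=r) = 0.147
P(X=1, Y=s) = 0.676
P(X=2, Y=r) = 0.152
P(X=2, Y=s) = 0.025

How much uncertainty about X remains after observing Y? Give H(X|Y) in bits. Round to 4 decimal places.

0.4546 bits

Marginals: p(X) = (0.8230, 0.1770), p(Y) = (0.2990, 0.7010).
H(X|Y) = Σ p(Y) · H(X|Y=·).
  Y=r: p=0.2990, H(X|Y=r) = 0.9998
  Y=s: p=0.7010, H(X|Y=s) = 0.2220
Weighted sum = 0.4546 bits.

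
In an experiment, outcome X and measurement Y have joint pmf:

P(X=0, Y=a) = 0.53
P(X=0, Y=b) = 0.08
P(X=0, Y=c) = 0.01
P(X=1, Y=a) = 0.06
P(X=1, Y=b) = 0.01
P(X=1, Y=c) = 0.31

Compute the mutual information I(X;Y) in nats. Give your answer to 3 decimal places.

Marginals: p(X) = (0.6200, 0.3800), p(Y) = (0.5900, 0.0900, 0.3200).
I(X;Y) = Σ p(x,y)·ln[p(x,y)/(p(x)p(y))].
  (0,a): 0.53·ln(1.4489) = 0.1965
  (0,b): 0.08·ln(1.4337) = 0.0288
  (0,c): 0.01·ln(0.0504) = -0.0299
  (1,a): 0.06·ln(0.2676) = -0.0791
  (1,b): 0.01·ln(0.2924) = -0.0123
  (1,c): 0.31·ln(2.5493) = 0.2901
Sum = 0.394 nats.

0.394 nats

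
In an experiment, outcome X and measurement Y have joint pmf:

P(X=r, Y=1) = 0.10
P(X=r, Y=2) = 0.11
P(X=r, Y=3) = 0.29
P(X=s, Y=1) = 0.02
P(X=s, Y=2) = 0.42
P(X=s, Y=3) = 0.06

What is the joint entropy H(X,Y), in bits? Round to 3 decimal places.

H(X,Y) = −Σ p(x,y)·log₂ p(x,y) over all 6 cells.
  cell (r,1): −0.10·log₂0.10 = 0.3322
  cell (r,2): −0.11·log₂0.11 = 0.3503
  cell (r,3): −0.29·log₂0.29 = 0.5179
  cell (s,1): −0.02·log₂0.02 = 0.1129
  cell (s,2): −0.42·log₂0.42 = 0.5256
  cell (s,3): −0.06·log₂0.06 = 0.2435
Sum = 2.082 bits.

2.082 bits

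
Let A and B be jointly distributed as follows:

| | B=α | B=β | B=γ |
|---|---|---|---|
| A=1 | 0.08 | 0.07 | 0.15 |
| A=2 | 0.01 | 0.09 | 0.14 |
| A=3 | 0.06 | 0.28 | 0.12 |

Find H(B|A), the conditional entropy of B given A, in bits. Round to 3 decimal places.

Chain rule: H(B|A) = H(A,B) − H(A).
Marginals: p(A) = (0.3000, 0.2400, 0.4600), p(B) = (0.1500, 0.4400, 0.4100).
H(A,B) = 2.8716 bits; H(A) = 1.5306 bits.
H(B|A) = 2.8716 − 1.5306 = 1.341 bits.

1.341 bits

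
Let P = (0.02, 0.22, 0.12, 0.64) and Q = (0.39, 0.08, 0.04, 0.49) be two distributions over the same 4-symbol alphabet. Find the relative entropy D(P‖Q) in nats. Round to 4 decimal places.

0.4659 nats

D(P‖Q) = Σ p·ln(p/q).
  0.02·ln(0.02/0.39) = -0.05941
  0.22·ln(0.22/0.08) = 0.22255
  0.12·ln(0.12/0.04) = 0.13183
  0.64·ln(0.64/0.49) = 0.17092
D(P‖Q) = 0.4659 nats.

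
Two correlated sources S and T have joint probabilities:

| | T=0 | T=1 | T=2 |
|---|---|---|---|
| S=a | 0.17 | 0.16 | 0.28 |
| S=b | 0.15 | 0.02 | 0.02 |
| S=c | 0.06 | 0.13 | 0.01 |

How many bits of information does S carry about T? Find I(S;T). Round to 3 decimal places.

Marginals: p(S) = (0.6100, 0.1900, 0.2000), p(T) = (0.3800, 0.3100, 0.3100).
I(S;T) = H(S) + H(T) − H(S,T).
H(S) = 1.3546, H(T) = 1.5780, H(S,T) = 2.7007.
I(S;T) = 1.3546 + 1.5780 − 2.7007 = 0.232 bits.

0.232 bits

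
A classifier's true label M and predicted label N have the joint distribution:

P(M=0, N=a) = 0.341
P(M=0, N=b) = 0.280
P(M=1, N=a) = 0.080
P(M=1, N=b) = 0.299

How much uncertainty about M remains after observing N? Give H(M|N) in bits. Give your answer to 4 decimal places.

Marginals: p(M) = (0.6210, 0.3790), p(N) = (0.4210, 0.5790).
H(M|N) = Σ p(N) · H(M|N=·).
  N=a: p=0.4210, H(M|N=a) = 0.7015
  N=b: p=0.5790, H(M|N=b) = 0.9992
Weighted sum = 0.8739 bits.

0.8739 bits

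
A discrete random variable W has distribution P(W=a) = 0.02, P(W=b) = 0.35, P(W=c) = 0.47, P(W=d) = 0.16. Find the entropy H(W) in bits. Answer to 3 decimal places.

1.578 bits

H(W) = −Σ p·log₂ p.
  −(0.02)·log₂(0.02) = 0.1129
  −(0.35)·log₂(0.35) = 0.5301
  −(0.47)·log₂(0.47) = 0.5120
  −(0.16)·log₂(0.16) = 0.4230
Sum: 0.1129 + 0.5301 + 0.5120 + 0.4230 = 1.578 bits.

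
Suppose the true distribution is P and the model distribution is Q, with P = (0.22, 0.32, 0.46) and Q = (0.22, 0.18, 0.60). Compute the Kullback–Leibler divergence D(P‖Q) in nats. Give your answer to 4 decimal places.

0.0619 nats

D(P‖Q) = Σ p·ln(p/q).
  0.22·ln(0.22/0.22) = 0.00000
  0.32·ln(0.32/0.18) = 0.18412
  0.46·ln(0.46/0.60) = -0.12222
D(P‖Q) = 0.0619 nats.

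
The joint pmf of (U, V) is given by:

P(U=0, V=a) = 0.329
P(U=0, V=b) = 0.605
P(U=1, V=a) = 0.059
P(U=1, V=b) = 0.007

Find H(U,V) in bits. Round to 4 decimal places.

1.2573 bits

H(U,V) = −Σ p(x,y)·log₂ p(x,y) over all 4 cells.
  cell (0,a): −0.329·log₂0.329 = 0.52766
  cell (0,b): −0.605·log₂0.605 = 0.43862
  cell (1,a): −0.059·log₂0.059 = 0.24091
  cell (1,b): −0.007·log₂0.007 = 0.05011
Sum = 1.2573 bits.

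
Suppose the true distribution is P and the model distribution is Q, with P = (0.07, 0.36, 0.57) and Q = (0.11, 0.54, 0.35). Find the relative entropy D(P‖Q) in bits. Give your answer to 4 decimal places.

D(P‖Q) = Σ p·log₂(p/q).
  0.07·log₂(0.07/0.11) = -0.04565
  0.36·log₂(0.36/0.54) = -0.21059
  0.57·log₂(0.57/0.35) = 0.40106
D(P‖Q) = 0.1448 bits.

0.1448 bits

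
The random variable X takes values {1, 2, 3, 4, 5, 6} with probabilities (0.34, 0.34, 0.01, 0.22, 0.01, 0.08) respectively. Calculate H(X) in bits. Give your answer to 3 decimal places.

H(X) = −Σ p·log₂ p.
  −(0.34)·log₂(0.34) = 0.5292
  −(0.34)·log₂(0.34) = 0.5292
  −(0.01)·log₂(0.01) = 0.0664
  −(0.22)·log₂(0.22) = 0.4806
  −(0.01)·log₂(0.01) = 0.0664
  −(0.08)·log₂(0.08) = 0.2915
Sum: 0.5292 + 0.5292 + 0.0664 + 0.4806 + 0.0664 + 0.2915 = 1.963 bits.

1.963 bits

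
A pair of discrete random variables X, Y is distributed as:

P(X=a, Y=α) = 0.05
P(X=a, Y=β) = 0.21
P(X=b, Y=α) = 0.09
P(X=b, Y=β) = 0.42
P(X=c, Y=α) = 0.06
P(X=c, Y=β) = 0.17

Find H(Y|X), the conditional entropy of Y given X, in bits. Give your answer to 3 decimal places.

Marginals: p(X) = (0.2600, 0.5100, 0.2300), p(Y) = (0.2000, 0.8000).
H(Y|X) = Σ p(X) · H(Y|X=·).
  X=a: p=0.2600, H(Y|X=a) = 0.7063
  X=b: p=0.5100, H(Y|X=b) = 0.6723
  X=c: p=0.2300, H(Y|X=c) = 0.8281
Weighted sum = 0.717 bits.

0.717 bits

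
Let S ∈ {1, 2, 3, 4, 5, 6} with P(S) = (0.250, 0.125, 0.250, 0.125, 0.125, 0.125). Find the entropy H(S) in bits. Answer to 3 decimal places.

2.500 bits

H(S) = −Σ p·log₂ p.
  −(0.250)·log₂(0.250) = 0.5000
  −(0.125)·log₂(0.125) = 0.3750
  −(0.250)·log₂(0.250) = 0.5000
  −(0.125)·log₂(0.125) = 0.3750
  −(0.125)·log₂(0.125) = 0.3750
  −(0.125)·log₂(0.125) = 0.3750
Sum: 0.5000 + 0.3750 + 0.5000 + 0.3750 + 0.3750 + 0.3750 = 2.500 bits.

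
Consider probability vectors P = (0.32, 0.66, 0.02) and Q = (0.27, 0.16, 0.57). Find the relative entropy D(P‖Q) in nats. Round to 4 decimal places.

D(P‖Q) = Σ p·ln(p/q).
  0.32·ln(0.32/0.27) = 0.05437
  0.66·ln(0.66/0.16) = 0.93526
  0.02·ln(0.02/0.57) = -0.06700
D(P‖Q) = 0.9226 nats.

0.9226 nats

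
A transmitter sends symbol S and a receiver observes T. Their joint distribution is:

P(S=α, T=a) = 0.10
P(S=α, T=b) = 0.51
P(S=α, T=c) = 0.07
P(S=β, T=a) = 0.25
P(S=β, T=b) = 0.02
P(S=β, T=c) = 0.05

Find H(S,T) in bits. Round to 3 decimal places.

H(S,T) = −Σ p(x,y)·log₂ p(x,y) over all 6 cells.
  cell (α,a): −0.10·log₂0.10 = 0.3322
  cell (α,b): −0.51·log₂0.51 = 0.4954
  cell (α,c): −0.07·log₂0.07 = 0.2686
  cell (β,a): −0.25·log₂0.25 = 0.5000
  cell (β,b): −0.02·log₂0.02 = 0.1129
  cell (β,c): −0.05·log₂0.05 = 0.2161
Sum = 1.925 bits.

1.925 bits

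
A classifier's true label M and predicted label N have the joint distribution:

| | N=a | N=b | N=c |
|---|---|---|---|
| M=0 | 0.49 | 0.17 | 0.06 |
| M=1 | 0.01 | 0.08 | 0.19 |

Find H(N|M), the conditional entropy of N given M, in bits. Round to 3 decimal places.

Chain rule: H(N|M) = H(M,N) − H(M).
Marginals: p(M) = (0.7200, 0.2800), p(N) = (0.5000, 0.2500, 0.2500).
H(M,N) = 1.9956 bits; H(M) = 0.8555 bits.
H(N|M) = 1.9956 − 0.8555 = 1.140 bits.

1.140 bits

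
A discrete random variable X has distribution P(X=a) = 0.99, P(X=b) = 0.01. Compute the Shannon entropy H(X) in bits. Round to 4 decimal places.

0.0808 bits

H(X) = −Σ p·log₂ p.
  −(0.99)·log₂(0.99) = 0.01435
  −(0.01)·log₂(0.01) = 0.06644
Sum: 0.01435 + 0.06644 = 0.0808 bits.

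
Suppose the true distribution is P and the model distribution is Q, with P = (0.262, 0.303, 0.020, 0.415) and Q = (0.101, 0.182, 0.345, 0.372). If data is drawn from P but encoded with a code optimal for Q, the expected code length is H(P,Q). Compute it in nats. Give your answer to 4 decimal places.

H(P,Q) = −Σ p·ln q.
  −0.262·ln(0.101) = 0.60067
  −0.303·ln(0.182) = 0.51624
  −0.020·ln(0.345) = 0.02128
  −0.415·ln(0.372) = 0.41038
H(P,Q) = 1.5486 nats.

1.5486 nats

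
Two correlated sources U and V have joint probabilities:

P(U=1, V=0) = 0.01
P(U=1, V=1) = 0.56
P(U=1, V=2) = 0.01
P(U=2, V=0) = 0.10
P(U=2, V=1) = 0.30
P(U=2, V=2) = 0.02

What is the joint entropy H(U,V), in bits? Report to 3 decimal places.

1.567 bits

H(U,V) = −Σ p(x,y)·log₂ p(x,y) over all 6 cells.
  cell (1,0): −0.01·log₂0.01 = 0.0664
  cell (1,1): −0.56·log₂0.56 = 0.4684
  cell (1,2): −0.01·log₂0.01 = 0.0664
  cell (2,0): −0.10·log₂0.10 = 0.3322
  cell (2,1): −0.30·log₂0.30 = 0.5211
  cell (2,2): −0.02·log₂0.02 = 0.1129
Sum = 1.567 bits.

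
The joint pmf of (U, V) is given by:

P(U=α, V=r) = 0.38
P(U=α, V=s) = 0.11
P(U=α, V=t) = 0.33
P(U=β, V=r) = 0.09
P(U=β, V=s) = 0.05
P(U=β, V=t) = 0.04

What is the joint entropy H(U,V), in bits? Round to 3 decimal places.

H(U,V) = −Σ p(x,y)·log₂ p(x,y) over all 6 cells.
  cell (α,r): −0.38·log₂0.38 = 0.5305
  cell (α,s): −0.11·log₂0.11 = 0.3503
  cell (α,t): −0.33·log₂0.33 = 0.5278
  cell (β,r): −0.09·log₂0.09 = 0.3127
  cell (β,s): −0.05·log₂0.05 = 0.2161
  cell (β,t): −0.04·log₂0.04 = 0.1858
Sum = 2.123 bits.

2.123 bits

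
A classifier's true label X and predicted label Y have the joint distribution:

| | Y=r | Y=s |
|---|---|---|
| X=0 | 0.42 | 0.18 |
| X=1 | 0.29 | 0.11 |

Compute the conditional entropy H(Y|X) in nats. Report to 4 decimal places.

Chain rule: H(Y|X) = H(X,Y) − H(X).
Marginals: p(X) = (0.6000, 0.4000), p(Y) = (0.7100, 0.2900).
H(X,Y) = 1.2748 nats; H(X) = 0.6730 nats.
H(Y|X) = 1.2748 − 0.6730 = 0.6018 nats.

0.6018 nats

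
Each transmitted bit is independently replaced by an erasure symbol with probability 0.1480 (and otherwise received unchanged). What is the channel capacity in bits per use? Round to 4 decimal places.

0.8520 bits

Binary erasure channel: capacity C = 1 − ε.
C = 1 − 0.1480 = 0.8520 bits per channel use.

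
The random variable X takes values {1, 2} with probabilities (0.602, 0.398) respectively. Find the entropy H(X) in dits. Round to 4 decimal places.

H(X) = −Σ p·log₁₀ p.
  −(0.602)·log₁₀(0.602) = 0.13268
  −(0.398)·log₁₀(0.398) = 0.15925
Sum: 0.13268 + 0.15925 = 0.2919 dits.

0.2919 dits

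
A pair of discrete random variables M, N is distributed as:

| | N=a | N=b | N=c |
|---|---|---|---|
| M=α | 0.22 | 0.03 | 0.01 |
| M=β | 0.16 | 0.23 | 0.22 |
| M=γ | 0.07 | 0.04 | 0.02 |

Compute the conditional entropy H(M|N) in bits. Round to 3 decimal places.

Chain rule: H(M|N) = H(M,N) − H(N).
Marginals: p(M) = (0.2600, 0.6100, 0.1300), p(N) = (0.4500, 0.3000, 0.2500).
H(M,N) = 2.6572 bits; H(N) = 1.5395 bits.
H(M|N) = 2.6572 − 1.5395 = 1.118 bits.

1.118 bits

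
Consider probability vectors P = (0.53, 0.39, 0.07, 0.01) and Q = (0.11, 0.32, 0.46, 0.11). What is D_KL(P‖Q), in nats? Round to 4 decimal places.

0.7548 nats

D(P‖Q) = Σ p·ln(p/q).
  0.53·ln(0.53/0.11) = 0.83337
  0.39·ln(0.39/0.32) = 0.07715
  0.07·ln(0.07/0.46) = -0.13179
  0.01·ln(0.01/0.11) = -0.02398
D(P‖Q) = 0.7548 nats.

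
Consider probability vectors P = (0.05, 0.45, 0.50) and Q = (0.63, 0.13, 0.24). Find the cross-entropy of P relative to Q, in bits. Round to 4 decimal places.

2.3873 bits

H(P,Q) = −Σ p·log₂ q.
  −0.05·log₂(0.63) = 0.03333
  −0.45·log₂(0.13) = 1.32454
  −0.50·log₂(0.24) = 1.02945
H(P,Q) = 2.3873 bits.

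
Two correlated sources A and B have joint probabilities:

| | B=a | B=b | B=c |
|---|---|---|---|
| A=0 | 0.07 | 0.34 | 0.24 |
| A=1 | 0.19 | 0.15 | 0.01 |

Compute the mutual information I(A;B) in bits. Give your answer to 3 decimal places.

Marginals: p(A) = (0.6500, 0.3500), p(B) = (0.2600, 0.4900, 0.2500).
I(A;B) = H(A) + H(B) − H(A,B).
H(A) = 0.9341, H(B) = 1.5096, H(A,B) = 2.2241.
I(A;B) = 0.9341 + 1.5096 − 2.2241 = 0.220 bits.

0.220 bits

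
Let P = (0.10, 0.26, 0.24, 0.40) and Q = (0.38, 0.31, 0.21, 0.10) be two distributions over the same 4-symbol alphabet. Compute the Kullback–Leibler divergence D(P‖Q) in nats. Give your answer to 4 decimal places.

D(P‖Q) = Σ p·ln(p/q).
  0.10·ln(0.10/0.38) = -0.13350
  0.26·ln(0.26/0.31) = -0.04573
  0.24·ln(0.24/0.21) = 0.03205
  0.40·ln(0.40/0.10) = 0.55452
D(P‖Q) = 0.4073 nats.

0.4073 nats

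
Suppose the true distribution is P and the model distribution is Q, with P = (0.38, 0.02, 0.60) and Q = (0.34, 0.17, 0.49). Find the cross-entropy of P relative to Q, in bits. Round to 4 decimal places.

1.2600 bits

H(P,Q) = −Σ p·log₂ q.
  −0.38·log₂(0.34) = 0.59143
  −0.02·log₂(0.17) = 0.05113
  −0.60·log₂(0.49) = 0.61749
H(P,Q) = 1.2600 bits.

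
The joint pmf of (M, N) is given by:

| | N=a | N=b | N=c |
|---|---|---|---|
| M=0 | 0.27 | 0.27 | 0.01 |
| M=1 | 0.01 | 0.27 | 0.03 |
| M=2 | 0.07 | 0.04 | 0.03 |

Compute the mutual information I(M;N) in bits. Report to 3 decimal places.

0.229 bits

Marginals: p(M) = (0.5500, 0.3100, 0.1400), p(N) = (0.3500, 0.5800, 0.0700).
I(M;N) = H(M) + H(N) − H(M,N).
H(M) = 1.3953, H(N) = 1.2545, H(M,N) = 2.4208.
I(M;N) = 1.3953 + 1.2545 − 2.4208 = 0.229 bits.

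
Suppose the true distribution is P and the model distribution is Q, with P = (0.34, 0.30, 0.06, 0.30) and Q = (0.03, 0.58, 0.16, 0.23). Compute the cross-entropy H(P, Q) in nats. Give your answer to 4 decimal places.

1.9065 nats

H(P,Q) = −Σ p·ln q.
  −0.34·ln(0.03) = 1.19223
  −0.30·ln(0.58) = 0.16342
  −0.06·ln(0.16) = 0.10995
  −0.30·ln(0.23) = 0.44090
H(P,Q) = 1.9065 nats.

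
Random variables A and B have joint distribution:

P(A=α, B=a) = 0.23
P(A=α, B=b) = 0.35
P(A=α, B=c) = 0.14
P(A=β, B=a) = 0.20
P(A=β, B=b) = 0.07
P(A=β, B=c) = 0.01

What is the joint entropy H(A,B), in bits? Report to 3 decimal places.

H(A,B) = −Σ p(x,y)·log₂ p(x,y) over all 6 cells.
  cell (α,a): −0.23·log₂0.23 = 0.4877
  cell (α,b): −0.35·log₂0.35 = 0.5301
  cell (α,c): −0.14·log₂0.14 = 0.3971
  cell (β,a): −0.20·log₂0.20 = 0.4644
  cell (β,b): −0.07·log₂0.07 = 0.2686
  cell (β,c): −0.01·log₂0.01 = 0.0664
Sum = 2.214 bits.

2.214 bits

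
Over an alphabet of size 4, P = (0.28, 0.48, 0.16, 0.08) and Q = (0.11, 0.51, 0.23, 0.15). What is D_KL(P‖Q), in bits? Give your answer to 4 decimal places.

0.1791 bits

D(P‖Q) = Σ p·log₂(p/q).
  0.28·log₂(0.28/0.11) = 0.37742
  0.48·log₂(0.48/0.51) = -0.04198
  0.16·log₂(0.16/0.23) = -0.08377
  0.08·log₂(0.08/0.15) = -0.07255
D(P‖Q) = 0.1791 bits.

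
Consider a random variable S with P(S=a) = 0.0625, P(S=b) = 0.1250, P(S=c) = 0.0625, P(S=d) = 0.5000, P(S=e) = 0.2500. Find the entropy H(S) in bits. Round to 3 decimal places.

H(S) = −Σ p·log₂ p.
  −(0.0625)·log₂(0.0625) = 0.2500
  −(0.1250)·log₂(0.1250) = 0.3750
  −(0.0625)·log₂(0.0625) = 0.2500
  −(0.5000)·log₂(0.5000) = 0.5000
  −(0.2500)·log₂(0.2500) = 0.5000
Sum: 0.2500 + 0.3750 + 0.2500 + 0.5000 + 0.5000 = 1.875 bits.

1.875 bits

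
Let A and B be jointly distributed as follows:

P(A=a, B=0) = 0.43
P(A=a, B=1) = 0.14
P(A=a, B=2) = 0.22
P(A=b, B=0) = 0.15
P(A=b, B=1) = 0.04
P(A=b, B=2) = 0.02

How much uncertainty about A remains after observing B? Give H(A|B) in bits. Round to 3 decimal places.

0.715 bits

Chain rule: H(A|B) = H(A,B) − H(B).
Marginals: p(A) = (0.7900, 0.2100), p(B) = (0.5800, 0.1800, 0.2400).
H(A,B) = 2.1104 bits; H(B) = 1.3952 bits.
H(A|B) = 2.1104 − 1.3952 = 0.715 bits.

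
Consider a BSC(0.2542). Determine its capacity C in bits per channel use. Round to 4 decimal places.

0.1821 bits

Binary symmetric channel: C = 1 − h₂(ε) where h₂ is the binary entropy function.
h₂(0.2542) = −0.2542·log₂0.2542 − 0.7458·log₂0.7458 = 0.8179.
C = 1 − 0.8179 = 0.1821 bits per channel use.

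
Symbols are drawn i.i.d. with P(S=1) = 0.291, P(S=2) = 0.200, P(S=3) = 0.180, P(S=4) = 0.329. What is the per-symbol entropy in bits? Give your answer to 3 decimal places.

H(S) = −Σ p·log₂ p.
  −(0.291)·log₂(0.291) = 0.5182
  −(0.200)·log₂(0.200) = 0.4644
  −(0.180)·log₂(0.180) = 0.4453
  −(0.329)·log₂(0.329) = 0.5277
Sum: 0.5182 + 0.4644 + 0.4453 + 0.5277 = 1.956 bits.

1.956 bits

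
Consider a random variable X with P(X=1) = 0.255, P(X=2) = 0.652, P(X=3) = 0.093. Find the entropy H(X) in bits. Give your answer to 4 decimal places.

1.2237 bits

H(X) = −Σ p·log₂ p.
  −(0.255)·log₂(0.255) = 0.50271
  −(0.652)·log₂(0.652) = 0.40232
  −(0.093)·log₂(0.093) = 0.31868
Sum: 0.50271 + 0.40232 + 0.31868 = 1.2237 bits.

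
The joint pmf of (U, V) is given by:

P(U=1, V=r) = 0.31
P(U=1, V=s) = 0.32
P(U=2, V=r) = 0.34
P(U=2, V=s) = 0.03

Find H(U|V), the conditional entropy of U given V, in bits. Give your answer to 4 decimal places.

0.7967 bits

Marginals: p(U) = (0.6300, 0.3700), p(V) = (0.6500, 0.3500).
H(U|V) = Σ p(V) · H(U|V=·).
  V=r: p=0.6500, H(U|V=r) = 0.9985
  V=s: p=0.3500, H(U|V=s) = 0.4220
Weighted sum = 0.7967 bits.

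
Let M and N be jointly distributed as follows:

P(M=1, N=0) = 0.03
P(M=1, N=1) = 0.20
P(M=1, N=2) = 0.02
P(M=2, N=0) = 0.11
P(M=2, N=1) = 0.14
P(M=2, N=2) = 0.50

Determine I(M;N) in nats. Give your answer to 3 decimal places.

Marginals: p(M) = (0.2500, 0.7500), p(N) = (0.1400, 0.3400, 0.5200).
I(M;N) = H(M) + H(N) − H(M,N).
H(M) = 0.5623, H(N) = 0.9821, H(M,N) = 1.3700.
I(M;N) = 0.5623 + 0.9821 − 1.3700 = 0.174 nats.

0.174 nats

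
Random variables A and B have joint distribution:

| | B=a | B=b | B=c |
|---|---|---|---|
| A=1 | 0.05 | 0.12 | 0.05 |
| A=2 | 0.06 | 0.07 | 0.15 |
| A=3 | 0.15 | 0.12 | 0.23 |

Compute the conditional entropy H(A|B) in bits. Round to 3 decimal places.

Chain rule: H(A|B) = H(A,B) − H(B).
Marginals: p(A) = (0.2200, 0.2800, 0.5000), p(B) = (0.2600, 0.3100, 0.4300).
H(A,B) = 2.9872 bits; H(B) = 1.5526 bits.
H(A|B) = 2.9872 − 1.5526 = 1.435 bits.

1.435 bits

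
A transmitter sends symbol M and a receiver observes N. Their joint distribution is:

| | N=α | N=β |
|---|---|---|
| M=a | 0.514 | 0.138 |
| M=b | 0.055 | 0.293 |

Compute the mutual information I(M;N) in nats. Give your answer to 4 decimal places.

Marginals: p(M) = (0.6520, 0.3480), p(N) = (0.5690, 0.4310).
I(M;N) = Σ p(x,y)·ln[p(x,y)/(p(x)p(y))].
  (a,α): 0.514·ln(1.3855) = 0.16759
  (a,β): 0.138·ln(0.4911) = -0.09814
  (b,α): 0.055·ln(0.2778) = -0.07045
  (b,β): 0.293·ln(1.9535) = 0.19620
Sum = 0.1952 nats.

0.1952 nats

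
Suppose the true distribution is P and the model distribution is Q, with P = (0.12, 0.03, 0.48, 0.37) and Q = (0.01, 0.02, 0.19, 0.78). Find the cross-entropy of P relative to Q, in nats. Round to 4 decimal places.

1.5591 nats

H(P,Q) = −Σ p·ln q.
  −0.12·ln(0.01) = 0.55262
  −0.03·ln(0.02) = 0.11736
  −0.48·ln(0.19) = 0.79715
  −0.37·ln(0.78) = 0.09193
H(P,Q) = 1.5591 nats.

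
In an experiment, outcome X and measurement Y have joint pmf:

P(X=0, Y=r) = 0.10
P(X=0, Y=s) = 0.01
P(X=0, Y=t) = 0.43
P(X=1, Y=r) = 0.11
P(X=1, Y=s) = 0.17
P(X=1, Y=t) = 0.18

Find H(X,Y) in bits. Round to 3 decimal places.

2.152 bits

H(X,Y) = −Σ p(x,y)·log₂ p(x,y) over all 6 cells.
  cell (0,r): −0.10·log₂0.10 = 0.3322
  cell (0,s): −0.01·log₂0.01 = 0.0664
  cell (0,t): −0.43·log₂0.43 = 0.5236
  cell (1,r): −0.11·log₂0.11 = 0.3503
  cell (1,s): −0.17·log₂0.17 = 0.4346
  cell (1,t): −0.18·log₂0.18 = 0.4453
Sum = 2.152 bits.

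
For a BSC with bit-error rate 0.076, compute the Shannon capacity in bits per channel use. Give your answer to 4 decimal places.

Binary symmetric channel: C = 1 − h₂(ε) where h₂ is the binary entropy function.
h₂(0.076) = −0.076·log₂0.076 − 0.924·log₂0.924 = 0.3879.
C = 1 − 0.3879 = 0.6121 bits per channel use.

0.6121 bits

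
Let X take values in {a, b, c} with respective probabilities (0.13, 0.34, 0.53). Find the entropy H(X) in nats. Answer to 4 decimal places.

H(X) = −Σ p·ln p.
  −(0.13)·ln(0.13) = 0.26523
  −(0.34)·ln(0.34) = 0.36680
  −(0.53)·ln(0.53) = 0.33649
Sum: 0.26523 + 0.36680 + 0.33649 = 0.9685 nats.

0.9685 nats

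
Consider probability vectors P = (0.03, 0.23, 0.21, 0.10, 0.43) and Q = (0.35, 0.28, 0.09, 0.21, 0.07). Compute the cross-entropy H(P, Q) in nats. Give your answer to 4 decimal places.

H(P,Q) = −Σ p·ln q.
  −0.03·ln(0.35) = 0.03149
  −0.23·ln(0.28) = 0.29278
  −0.21·ln(0.09) = 0.50567
  −0.10·ln(0.21) = 0.15606
  −0.43·ln(0.07) = 1.14348
H(P,Q) = 2.1295 nats.

2.1295 nats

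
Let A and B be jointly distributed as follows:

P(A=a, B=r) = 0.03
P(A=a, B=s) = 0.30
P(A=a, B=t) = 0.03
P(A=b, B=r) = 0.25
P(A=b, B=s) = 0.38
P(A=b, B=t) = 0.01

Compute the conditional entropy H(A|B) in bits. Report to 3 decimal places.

0.843 bits

Chain rule: H(A|B) = H(A,B) − H(B).
Marginals: p(A) = (0.3600, 0.6400), p(B) = (0.2800, 0.6800, 0.0400).
H(A,B) = 1.9215 bits; H(B) = 1.0783 bits.
H(A|B) = 1.9215 − 1.0783 = 0.843 bits.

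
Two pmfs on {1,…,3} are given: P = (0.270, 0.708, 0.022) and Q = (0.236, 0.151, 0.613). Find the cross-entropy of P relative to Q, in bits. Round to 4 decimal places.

H(P,Q) = −Σ p·log₂ q.
  −0.270·log₂(0.236) = 0.56245
  −0.708·log₂(0.151) = 1.93098
  −0.022·log₂(0.613) = 0.01553
H(P,Q) = 2.5090 bits.

2.5090 bits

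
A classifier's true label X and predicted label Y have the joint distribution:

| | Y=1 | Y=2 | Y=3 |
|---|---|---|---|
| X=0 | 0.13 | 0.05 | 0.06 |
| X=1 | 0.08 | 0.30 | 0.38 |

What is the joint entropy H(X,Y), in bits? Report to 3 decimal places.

H(X,Y) = −Σ p(x,y)·log₂ p(x,y) over all 6 cells.
  cell (0,1): −0.13·log₂0.13 = 0.3826
  cell (0,2): −0.05·log₂0.05 = 0.2161
  cell (0,3): −0.06·log₂0.06 = 0.2435
  cell (1,1): −0.08·log₂0.08 = 0.2915
  cell (1,2): −0.30·log₂0.30 = 0.5211
  cell (1,3): −0.38·log₂0.38 = 0.5305
Sum = 2.185 bits.

2.185 bits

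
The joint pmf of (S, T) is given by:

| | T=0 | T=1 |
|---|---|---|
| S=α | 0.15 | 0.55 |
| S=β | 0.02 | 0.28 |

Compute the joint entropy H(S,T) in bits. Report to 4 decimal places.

1.5120 bits

H(S,T) = −Σ p(x,y)·log₂ p(x,y) over all 4 cells.
  cell (α,0): −0.15·log₂0.15 = 0.41054
  cell (α,1): −0.55·log₂0.55 = 0.47437
  cell (β,0): −0.02·log₂0.02 = 0.11288
  cell (β,1): −0.28·log₂0.28 = 0.51422
Sum = 1.5120 bits.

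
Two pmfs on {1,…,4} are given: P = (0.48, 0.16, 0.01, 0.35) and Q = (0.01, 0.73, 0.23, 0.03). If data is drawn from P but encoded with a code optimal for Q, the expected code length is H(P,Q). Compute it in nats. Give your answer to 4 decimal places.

H(P,Q) = −Σ p·ln q.
  −0.48·ln(0.01) = 2.21048
  −0.16·ln(0.73) = 0.05035
  −0.01·ln(0.23) = 0.01470
  −0.35·ln(0.03) = 1.22730
H(P,Q) = 3.5028 nats.

3.5028 nats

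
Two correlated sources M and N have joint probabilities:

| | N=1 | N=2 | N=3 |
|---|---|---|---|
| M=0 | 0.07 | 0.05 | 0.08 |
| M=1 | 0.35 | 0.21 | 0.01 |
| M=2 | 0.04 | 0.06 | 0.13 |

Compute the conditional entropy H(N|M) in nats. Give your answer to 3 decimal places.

0.862 nats

Marginals: p(M) = (0.2000, 0.5700, 0.2300), p(N) = (0.4600, 0.3200, 0.2200).
H(N|M) = Σ p(M) · H(N|M=·).
  M=0: p=0.2000, H(N|M=0) = 1.0805
  M=1: p=0.5700, H(N|M=1) = 0.7383
  M=2: p=0.2300, H(N|M=2) = 0.9772
Weighted sum = 0.862 nats.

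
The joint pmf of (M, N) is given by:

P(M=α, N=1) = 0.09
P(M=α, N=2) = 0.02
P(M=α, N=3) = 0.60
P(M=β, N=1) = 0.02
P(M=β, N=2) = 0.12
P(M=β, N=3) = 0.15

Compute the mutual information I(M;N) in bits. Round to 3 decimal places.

0.169 bits

Marginals: p(M) = (0.7100, 0.2900), p(N) = (0.1100, 0.1400, 0.7500).
I(M;N) = H(M) + H(N) − H(M,N).
H(M) = 0.8687, H(N) = 1.0587, H(M,N) = 1.7582.
I(M;N) = 0.8687 + 1.0587 − 1.7582 = 0.169 bits.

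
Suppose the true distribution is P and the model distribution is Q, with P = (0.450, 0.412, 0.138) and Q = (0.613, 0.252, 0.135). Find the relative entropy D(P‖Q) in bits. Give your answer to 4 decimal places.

D(P‖Q) = Σ p·log₂(p/q).
  0.450·log₂(0.450/0.613) = -0.20068
  0.412·log₂(0.412/0.252) = 0.29220
  0.138·log₂(0.138/0.135) = 0.00438
D(P‖Q) = 0.0959 bits.

0.0959 bits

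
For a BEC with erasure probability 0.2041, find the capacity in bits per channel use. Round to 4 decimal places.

0.7959 bits

Binary erasure channel: capacity C = 1 − ε.
C = 1 − 0.2041 = 0.7959 bits per channel use.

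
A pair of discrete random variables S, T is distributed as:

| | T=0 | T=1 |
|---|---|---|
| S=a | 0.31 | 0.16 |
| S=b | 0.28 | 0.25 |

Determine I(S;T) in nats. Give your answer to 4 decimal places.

Marginals: p(S) = (0.4700, 0.5300), p(T) = (0.5900, 0.4100).
I(S;T) = H(S) + H(T) − H(S,T).
H(S) = 0.6913, H(T) = 0.6769, H(S,T) = 1.3593.
I(S;T) = 0.6913 + 0.6769 − 1.3593 = 0.0089 nats.

0.0089 nats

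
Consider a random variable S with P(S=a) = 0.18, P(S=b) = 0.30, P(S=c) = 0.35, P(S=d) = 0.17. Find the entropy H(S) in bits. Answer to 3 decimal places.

1.931 bits

H(S) = −Σ p·log₂ p.
  −(0.18)·log₂(0.18) = 0.4453
  −(0.30)·log₂(0.30) = 0.5211
  −(0.35)·log₂(0.35) = 0.5301
  −(0.17)·log₂(0.17) = 0.4346
Sum: 0.4453 + 0.5211 + 0.5301 + 0.4346 = 1.931 bits.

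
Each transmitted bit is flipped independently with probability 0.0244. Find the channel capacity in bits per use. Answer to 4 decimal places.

0.8345 bits

Binary symmetric channel: C = 1 − h₂(ε) where h₂ is the binary entropy function.
h₂(0.0244) = −0.0244·log₂0.0244 − 0.9756·log₂0.9756 = 0.1655.
C = 1 − 0.1655 = 0.8345 bits per channel use.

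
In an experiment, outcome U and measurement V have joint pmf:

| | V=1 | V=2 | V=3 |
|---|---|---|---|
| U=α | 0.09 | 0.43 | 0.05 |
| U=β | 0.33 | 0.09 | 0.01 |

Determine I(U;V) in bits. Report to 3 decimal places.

0.286 bits

Marginals: p(U) = (0.5700, 0.4300), p(V) = (0.4200, 0.5200, 0.0600).
I(U;V) = H(U) + H(V) − H(U,V).
H(U) = 0.9858, H(V) = 1.2598, H(U,V) = 1.9592.
I(U;V) = 0.9858 + 1.2598 − 1.9592 = 0.286 bits.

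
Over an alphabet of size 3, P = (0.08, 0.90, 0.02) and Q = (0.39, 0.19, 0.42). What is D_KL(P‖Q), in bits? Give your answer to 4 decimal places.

1.7489 bits

D(P‖Q) = Σ p·log₂(p/q).
  0.08·log₂(0.08/0.39) = -0.18283
  0.90·log₂(0.90/0.19) = 2.01953
  0.02·log₂(0.02/0.42) = -0.08785
D(P‖Q) = 1.7489 bits.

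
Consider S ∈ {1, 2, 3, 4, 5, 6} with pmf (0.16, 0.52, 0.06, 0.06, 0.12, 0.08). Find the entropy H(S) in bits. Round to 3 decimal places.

2.059 bits

H(S) = −Σ p·log₂ p.
  −(0.16)·log₂(0.16) = 0.4230
  −(0.52)·log₂(0.52) = 0.4906
  −(0.06)·log₂(0.06) = 0.2435
  −(0.06)·log₂(0.06) = 0.2435
  −(0.12)·log₂(0.12) = 0.3671
  −(0.08)·log₂(0.08) = 0.2915
Sum: 0.4230 + 0.4906 + 0.2435 + 0.2435 + 0.3671 + 0.2915 = 2.059 bits.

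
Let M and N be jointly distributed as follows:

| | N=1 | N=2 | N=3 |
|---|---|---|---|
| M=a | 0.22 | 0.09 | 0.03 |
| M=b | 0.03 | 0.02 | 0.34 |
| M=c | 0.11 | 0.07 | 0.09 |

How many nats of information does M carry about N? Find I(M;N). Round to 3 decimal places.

0.270 nats

Marginals: p(M) = (0.3400, 0.3900, 0.2700), p(N) = (0.3600, 0.1800, 0.4600).
I(M;N) = Σ p(x,y)·ln[p(x,y)/(p(x)p(y))].
  (a,1): 0.22·ln(1.7974) = 0.1290
  (a,2): 0.09·ln(1.4706) = 0.0347
  (a,3): 0.03·ln(0.1918) = -0.0495
  (b,1): 0.03·ln(0.2137) = -0.0463
  (b,2): 0.02·ln(0.2849) = -0.0251
  (b,3): 0.34·ln(1.8952) = 0.2174
  (c,1): 0.11·ln(1.1317) = 0.0136
  (c,2): 0.07·ln(1.4403) = 0.0255
  (c,3): 0.09·ln(0.7246) = -0.0290
Sum = 0.270 nats.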